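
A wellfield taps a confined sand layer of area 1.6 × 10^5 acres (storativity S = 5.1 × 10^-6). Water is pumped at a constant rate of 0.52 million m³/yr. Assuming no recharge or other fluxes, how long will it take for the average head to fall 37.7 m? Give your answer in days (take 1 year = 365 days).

A = 1.6 × 10^5 acres = 6.475 × 10^8 m²
ΔV = S × A × Δh = 5.1 × 10^-6 × 6.475 × 10^8 × 37.7 = 1.245 × 10^5 m³
Q = 0.52 million m³/yr = 1425 m³/d
t = ΔV / Q = 1.245 × 10^5 m³ / 1425 m³/d = 87.39 d

t ≈ 87.4 days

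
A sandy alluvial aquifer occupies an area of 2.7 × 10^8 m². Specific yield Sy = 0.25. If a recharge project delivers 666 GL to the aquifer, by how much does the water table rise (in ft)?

Δh ≈ 32.4 ft

ΔV = 666 GL = 6.66 × 10^8 m³
Δh = ΔV / (Sy × A) = 6.66 × 10^8 m³ / (0.25 × 2.7 × 10^8 m²) = 9.867 m
Δh = 9.867 m = 32.37 ft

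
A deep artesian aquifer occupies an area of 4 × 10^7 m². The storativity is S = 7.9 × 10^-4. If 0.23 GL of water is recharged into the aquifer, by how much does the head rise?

ΔV = 0.23 GL = 2.3 × 10^5 m³
Δh = ΔV / (S × A) = 2.3 × 10^5 m³ / (7.9 × 10^-4 × 4 × 10^7 m²) = 7.278 m

Δh ≈ 7.28 m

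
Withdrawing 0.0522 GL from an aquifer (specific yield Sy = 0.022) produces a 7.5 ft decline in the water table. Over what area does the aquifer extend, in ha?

Δh = 7.5 ft = 2.286 m
ΔV = 0.0522 GL = 52200 m³
A = ΔV / (Sy × Δh) = 52200 / (0.022 × 2.286) = 1.038 × 10^6 m²
A = 1.038 × 10^6 m² = 103.8 ha

A ≈ 104 ha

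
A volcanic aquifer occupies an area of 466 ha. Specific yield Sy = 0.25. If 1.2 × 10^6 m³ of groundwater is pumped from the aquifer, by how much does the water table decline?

A = 466 ha = 4.66 × 10^6 m²
Δh = ΔV / (Sy × A) = 1.2 × 10^6 m³ / (0.25 × 4.66 × 10^6 m²) = 1.03 m

Δh ≈ 1.03 m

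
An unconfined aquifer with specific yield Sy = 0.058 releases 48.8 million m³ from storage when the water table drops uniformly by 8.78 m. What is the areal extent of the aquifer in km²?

ΔV = 48.8 million m³ = 4.88 × 10^7 m³
A = ΔV / (Sy × Δh) = 4.88 × 10^7 / (0.058 × 8.78) = 9.583 × 10^7 m²
A = 9.583 × 10^7 m² = 95.83 km²

A ≈ 95.8 km²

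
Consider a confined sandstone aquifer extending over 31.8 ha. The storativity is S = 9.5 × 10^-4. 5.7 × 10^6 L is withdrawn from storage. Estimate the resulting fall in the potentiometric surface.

A = 31.8 ha = 3.18 × 10^5 m²
ΔV = 5.7 × 10^6 L = 5700 m³
Δh = ΔV / (S × A) = 5700 m³ / (9.5 × 10^-4 × 3.18 × 10^5 m²) = 18.87 m

Δh ≈ 18.9 m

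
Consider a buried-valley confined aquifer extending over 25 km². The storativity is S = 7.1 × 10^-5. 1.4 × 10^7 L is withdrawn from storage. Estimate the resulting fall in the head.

Δh ≈ 7.89 m

A = 25 km² = 2.5 × 10^7 m²
ΔV = 1.4 × 10^7 L = 14000 m³
Δh = ΔV / (S × A) = 14000 m³ / (7.1 × 10^-5 × 2.5 × 10^7 m²) = 7.887 m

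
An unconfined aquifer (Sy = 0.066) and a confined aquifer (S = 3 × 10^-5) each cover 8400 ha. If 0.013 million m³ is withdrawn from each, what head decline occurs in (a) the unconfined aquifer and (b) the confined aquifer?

A = 8400 ha = 8.4 × 10^7 m²
ΔV = 0.013 million m³ = 13000 m³
Unconfined: Δh_u = ΔV/(Sy·A) = 13000/(0.066 × 8.4 × 10^7) = 0.002345 m
Confined: Δh_c = ΔV/(S·A) = 13000/(3 × 10^-5 × 8.4 × 10^7) = 5.159 m

Δh_u ≈ 0.00234 m; Δh_c ≈ 5.16 m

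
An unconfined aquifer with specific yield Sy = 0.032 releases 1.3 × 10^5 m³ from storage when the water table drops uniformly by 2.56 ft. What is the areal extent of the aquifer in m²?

Δh = 2.56 ft = 0.7803 m
A = ΔV / (Sy × Δh) = 1.3 × 10^5 / (0.032 × 0.7803) = 5.206 × 10^6 m²

A ≈ 5.21 × 10^6 m²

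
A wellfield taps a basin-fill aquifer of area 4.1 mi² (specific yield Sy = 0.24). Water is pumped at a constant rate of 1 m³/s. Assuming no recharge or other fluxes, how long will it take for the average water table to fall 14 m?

t ≈ 413 days

A = 4.1 mi² = 1.062 × 10^7 m²
ΔV = Sy × A × Δh = 0.24 × 1.062 × 10^7 × 14 = 3.568 × 10^7 m³
Q = 1 m³/s = 86400 m³/d
t = ΔV / Q = 3.568 × 10^7 m³ / 86400 m³/d = 413 d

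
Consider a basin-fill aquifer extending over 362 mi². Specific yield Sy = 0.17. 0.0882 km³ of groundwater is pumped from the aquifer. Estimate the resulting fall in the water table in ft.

Δh ≈ 1.82 ft

A = 362 mi² = 9.376 × 10^8 m²
ΔV = 0.0882 km³ = 8.82 × 10^7 m³
Δh = ΔV / (Sy × A) = 8.82 × 10^7 m³ / (0.17 × 9.376 × 10^8 m²) = 0.5534 m
Δh = 0.5534 m = 1.816 ft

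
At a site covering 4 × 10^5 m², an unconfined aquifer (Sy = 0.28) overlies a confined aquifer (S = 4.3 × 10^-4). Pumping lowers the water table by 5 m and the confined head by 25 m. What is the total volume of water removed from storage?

ΔV ≈ 5.64 × 10^5 m³

Unconfined: ΔV_u = Sy × A × Δh_u = 0.28 × 4 × 10^5 × 5 = 5.6 × 10^5 m³
Confined: ΔV_c = S × A × Δh_c = 4.3 × 10^-4 × 4 × 10^5 × 25 = 4300 m³
Total ΔV = 5.6 × 10^5 + 4300 = 5.643 × 10^5 m³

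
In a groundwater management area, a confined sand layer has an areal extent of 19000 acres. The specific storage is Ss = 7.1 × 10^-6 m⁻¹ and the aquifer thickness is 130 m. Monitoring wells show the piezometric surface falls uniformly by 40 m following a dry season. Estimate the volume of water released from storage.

S = Ss × b = 7.1 × 10^-6 m⁻¹ × 130 m = 9.23 × 10^-4
A = 19000 acres = 7.689 × 10^7 m²
ΔV = S × A × Δh = 9.23 × 10^-4 × 7.689 × 10^7 m² × 40 m = 2.839 × 10^6 m³

ΔV ≈ 2.84 × 10^6 m³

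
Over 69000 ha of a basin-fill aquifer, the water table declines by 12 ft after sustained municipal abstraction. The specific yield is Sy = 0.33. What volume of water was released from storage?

A = 69000 ha = 6.9 × 10^8 m²
Δh = 12 ft = 3.658 m
ΔV = Sy × A × Δh = 0.33 × 6.9 × 10^8 m² × 3.658 m = 8.328 × 10^8 m³

ΔV ≈ 8.33 × 10^8 m³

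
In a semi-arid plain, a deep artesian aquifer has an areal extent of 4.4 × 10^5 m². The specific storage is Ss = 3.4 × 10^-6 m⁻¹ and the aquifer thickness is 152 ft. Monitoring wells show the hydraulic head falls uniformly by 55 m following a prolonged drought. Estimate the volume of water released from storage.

ΔV ≈ 3810 m³

b = 152 ft = 46.33 m
S = Ss × b = 3.4 × 10^-6 m⁻¹ × 46.33 m = 1.575 × 10^-4
ΔV = S × A × Δh = 1.575 × 10^-4 × 4.4 × 10^5 m² × 55 m = 3812 m³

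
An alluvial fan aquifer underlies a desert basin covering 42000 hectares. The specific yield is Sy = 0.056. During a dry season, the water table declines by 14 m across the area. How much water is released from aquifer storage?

A = 42000 hectares = 4.2 × 10^8 m²
ΔV = Sy × A × Δh = 0.056 × 4.2 × 10^8 m² × 14 m = 3.293 × 10^8 m³

ΔV ≈ 3.29 × 10^8 m³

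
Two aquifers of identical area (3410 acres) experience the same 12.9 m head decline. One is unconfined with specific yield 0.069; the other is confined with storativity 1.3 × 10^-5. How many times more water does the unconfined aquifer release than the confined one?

ΔV_u / ΔV_c ≈ 5310

A = 3410 acres = 1.38 × 10^7 m²
Unconfined: ΔV_u = Sy × A × Δh = 0.069 × 1.38 × 10^7 × 12.9 = 1.228 × 10^7 m³
Confined: ΔV_c = S × A × Δh = 1.3 × 10^-5 × 1.38 × 10^7 × 12.9 = 2314 m³
Ratio = ΔV_u / ΔV_c = Sy / S = 0.069 / 1.3 × 10^-5 = 5308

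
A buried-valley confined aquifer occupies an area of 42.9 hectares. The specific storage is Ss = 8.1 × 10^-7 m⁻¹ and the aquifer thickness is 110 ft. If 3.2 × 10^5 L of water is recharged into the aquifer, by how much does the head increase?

b = 110 ft = 33.53 m
S = Ss × b = 8.1 × 10^-7 m⁻¹ × 33.53 m = 2.716 × 10^-5
A = 42.9 hectares = 4.29 × 10^5 m²
ΔV = 3.2 × 10^5 L = 320 m³
Δh = ΔV / (S × A) = 320 m³ / (2.716 × 10^-5 × 4.29 × 10^5 m²) = 27.47 m

Δh ≈ 27.5 m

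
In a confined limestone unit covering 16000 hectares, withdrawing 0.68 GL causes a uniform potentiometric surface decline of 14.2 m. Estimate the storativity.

S ≈ 3 × 10^-4

A = 16000 hectares = 1.6 × 10^8 m²
ΔV = 0.68 GL = 6.8 × 10^5 m³
S = ΔV / (A × Δh) = 6.8 × 10^5 m³ / (1.6 × 10^8 m² × 14.2 m) = 2.993 × 10^-4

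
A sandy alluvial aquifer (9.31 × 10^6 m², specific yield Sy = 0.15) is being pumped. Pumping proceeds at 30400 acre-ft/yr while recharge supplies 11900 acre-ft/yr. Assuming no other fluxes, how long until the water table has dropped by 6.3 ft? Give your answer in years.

Δh = 6.3 ft = 1.92 m
ΔV = Sy × A × Δh = 0.15 × 9.31 × 10^6 × 1.92 = 2.682 × 10^6 m³
Net withdrawal = 30400 − 11900 = 18500 acre-ft/yr = 62520 m³/d
t = ΔV / Q = 2.682 × 10^6 m³ / 62520 m³/d = 42.89 d
t = 42.89 d ≈ 0.1175 years

t ≈ 0.118 years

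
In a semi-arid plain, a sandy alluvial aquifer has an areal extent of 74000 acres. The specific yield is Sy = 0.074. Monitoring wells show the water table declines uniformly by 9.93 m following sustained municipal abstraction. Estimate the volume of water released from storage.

ΔV ≈ 2.2 × 10^8 m³

A = 74000 acres = 2.995 × 10^8 m²
ΔV = Sy × A × Δh = 0.074 × 2.995 × 10^8 m² × 9.93 m = 2.201 × 10^8 m³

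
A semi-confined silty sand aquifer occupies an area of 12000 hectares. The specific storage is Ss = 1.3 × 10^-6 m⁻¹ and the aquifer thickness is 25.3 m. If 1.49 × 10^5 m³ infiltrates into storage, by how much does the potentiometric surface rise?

Δh ≈ 37.8 m

S = Ss × b = 1.3 × 10^-6 m⁻¹ × 25.3 m = 3.289 × 10^-5
A = 12000 hectares = 1.2 × 10^8 m²
Δh = ΔV / (S × A) = 1.49 × 10^5 m³ / (3.289 × 10^-5 × 1.2 × 10^8 m²) = 37.75 m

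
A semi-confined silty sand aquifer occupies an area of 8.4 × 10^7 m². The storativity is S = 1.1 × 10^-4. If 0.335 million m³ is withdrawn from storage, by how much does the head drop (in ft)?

ΔV = 0.335 million m³ = 3.35 × 10^5 m³
Δh = ΔV / (S × A) = 3.35 × 10^5 m³ / (1.1 × 10^-4 × 8.4 × 10^7 m²) = 36.26 m
Δh = 36.26 m = 118.9 ft

Δh ≈ 119 ft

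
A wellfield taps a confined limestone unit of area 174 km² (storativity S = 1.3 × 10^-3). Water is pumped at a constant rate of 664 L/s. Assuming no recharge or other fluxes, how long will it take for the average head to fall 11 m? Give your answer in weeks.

t ≈ 6.2 weeks

A = 174 km² = 1.74 × 10^8 m²
ΔV = S × A × Δh = 0.0013 × 1.74 × 10^8 × 11 = 2.488 × 10^6 m³
Q = 664 L/s = 57370 m³/d
t = ΔV / Q = 2.488 × 10^6 m³ / 57370 m³/d = 43.37 d
t = 43.37 d ≈ 6.196 weeks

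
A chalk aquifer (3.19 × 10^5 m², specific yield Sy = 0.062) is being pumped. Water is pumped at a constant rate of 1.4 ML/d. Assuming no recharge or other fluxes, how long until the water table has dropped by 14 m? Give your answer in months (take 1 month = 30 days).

t ≈ 6.59 months

ΔV = Sy × A × Δh = 0.062 × 3.19 × 10^5 × 14 = 2.769 × 10^5 m³
Q = 1.4 ML/d = 1400 m³/d
t = ΔV / Q = 2.769 × 10^5 m³ / 1400 m³/d = 197.8 d
t = 197.8 d ≈ 6.593 months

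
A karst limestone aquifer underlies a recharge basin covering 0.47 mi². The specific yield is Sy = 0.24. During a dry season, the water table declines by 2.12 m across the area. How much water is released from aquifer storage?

A = 0.47 mi² = 1.217 × 10^6 m²
ΔV = Sy × A × Δh = 0.24 × 1.217 × 10^6 m² × 2.12 m = 6.194 × 10^5 m³

ΔV ≈ 6.19 × 10^5 m³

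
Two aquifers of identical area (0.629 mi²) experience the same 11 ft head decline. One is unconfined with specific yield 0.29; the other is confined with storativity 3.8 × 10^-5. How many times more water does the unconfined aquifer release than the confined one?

A = 0.629 mi² = 1.629 × 10^6 m²
Δh = 11 ft = 3.353 m
Unconfined: ΔV_u = Sy × A × Δh = 0.29 × 1.629 × 10^6 × 3.353 = 1.584 × 10^6 m³
Confined: ΔV_c = S × A × Δh = 3.8 × 10^-5 × 1.629 × 10^6 × 3.353 = 207.6 m³
Ratio = ΔV_u / ΔV_c = Sy / S = 0.29 / 3.8 × 10^-5 = 7632

ΔV_u / ΔV_c ≈ 7630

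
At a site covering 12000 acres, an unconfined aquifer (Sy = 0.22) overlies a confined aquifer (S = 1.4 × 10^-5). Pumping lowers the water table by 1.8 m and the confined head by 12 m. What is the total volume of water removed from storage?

A = 12000 acres = 4.856 × 10^7 m²
Unconfined: ΔV_u = Sy × A × Δh_u = 0.22 × 4.856 × 10^7 × 1.8 = 1.923 × 10^7 m³
Confined: ΔV_c = S × A × Δh_c = 1.4 × 10^-5 × 4.856 × 10^7 × 12 = 8158 m³
Total ΔV = 1.923 × 10^7 + 8158 = 1.924 × 10^7 m³

ΔV ≈ 1.92 × 10^7 m³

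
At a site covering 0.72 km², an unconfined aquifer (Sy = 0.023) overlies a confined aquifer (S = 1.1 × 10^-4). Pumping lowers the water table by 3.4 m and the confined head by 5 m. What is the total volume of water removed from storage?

ΔV ≈ 56700 m³

A = 0.72 km² = 7.2 × 10^5 m²
Unconfined: ΔV_u = Sy × A × Δh_u = 0.023 × 7.2 × 10^5 × 3.4 = 56300 m³
Confined: ΔV_c = S × A × Δh_c = 1.1 × 10^-4 × 7.2 × 10^5 × 5 = 396 m³
Total ΔV = 56300 + 396 = 56700 m³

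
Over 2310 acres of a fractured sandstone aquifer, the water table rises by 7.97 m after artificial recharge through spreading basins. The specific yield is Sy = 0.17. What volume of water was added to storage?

A = 2310 acres = 9.348 × 10^6 m²
ΔV = Sy × A × Δh = 0.17 × 9.348 × 10^6 m² × 7.97 m = 1.267 × 10^7 m³

ΔV ≈ 1.27 × 10^7 m³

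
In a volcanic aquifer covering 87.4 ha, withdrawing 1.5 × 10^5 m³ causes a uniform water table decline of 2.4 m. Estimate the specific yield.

Sy ≈ 0.072

A = 87.4 ha = 8.74 × 10^5 m²
Sy = ΔV / (A × Δh) = 1.5 × 10^5 m³ / (8.74 × 10^5 m² × 2.4 m) = 0.07151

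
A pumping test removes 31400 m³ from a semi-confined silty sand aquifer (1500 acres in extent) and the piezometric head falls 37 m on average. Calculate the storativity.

S ≈ 1.4 × 10^-4

A = 1500 acres = 6.07 × 10^6 m²
S = ΔV / (A × Δh) = 31400 m³ / (6.07 × 10^6 m² × 37 m) = 1.398 × 10^-4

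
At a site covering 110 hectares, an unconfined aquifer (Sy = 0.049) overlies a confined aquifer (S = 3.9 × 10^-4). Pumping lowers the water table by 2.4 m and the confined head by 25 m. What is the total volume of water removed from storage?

A = 110 hectares = 1.1 × 10^6 m²
Unconfined: ΔV_u = Sy × A × Δh_u = 0.049 × 1.1 × 10^6 × 2.4 = 1.294 × 10^5 m³
Confined: ΔV_c = S × A × Δh_c = 3.9 × 10^-4 × 1.1 × 10^6 × 25 = 10720 m³
Total ΔV = 1.294 × 10^5 + 10720 = 1.401 × 10^5 m³

ΔV ≈ 1.4 × 10^5 m³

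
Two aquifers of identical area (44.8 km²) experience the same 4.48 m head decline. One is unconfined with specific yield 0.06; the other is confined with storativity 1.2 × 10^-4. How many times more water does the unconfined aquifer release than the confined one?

A = 44.8 km² = 4.48 × 10^7 m²
Unconfined: ΔV_u = Sy × A × Δh = 0.06 × 4.48 × 10^7 × 4.48 = 1.204 × 10^7 m³
Confined: ΔV_c = S × A × Δh = 1.2 × 10^-4 × 4.48 × 10^7 × 4.48 = 24080 m³
Ratio = ΔV_u / ΔV_c = Sy / S = 0.06 / 1.2 × 10^-4 = 500

ΔV_u / ΔV_c ≈ 500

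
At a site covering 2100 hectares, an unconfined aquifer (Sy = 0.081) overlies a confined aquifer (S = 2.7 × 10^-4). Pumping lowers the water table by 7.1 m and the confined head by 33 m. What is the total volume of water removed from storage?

A = 2100 hectares = 2.1 × 10^7 m²
Unconfined: ΔV_u = Sy × A × Δh_u = 0.081 × 2.1 × 10^7 × 7.1 = 1.208 × 10^7 m³
Confined: ΔV_c = S × A × Δh_c = 2.7 × 10^-4 × 2.1 × 10^7 × 33 = 1.871 × 10^5 m³
Total ΔV = 1.208 × 10^7 + 1.871 × 10^5 = 1.226 × 10^7 m³

ΔV ≈ 1.23 × 10^7 m³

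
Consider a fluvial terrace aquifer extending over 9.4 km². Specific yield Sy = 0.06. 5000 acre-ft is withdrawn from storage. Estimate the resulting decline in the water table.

A = 9.4 km² = 9.4 × 10^6 m²
ΔV = 5000 acre-ft = 6.167 × 10^6 m³
Δh = ΔV / (Sy × A) = 6.167 × 10^6 m³ / (0.06 × 9.4 × 10^6 m²) = 10.94 m

Δh ≈ 10.9 m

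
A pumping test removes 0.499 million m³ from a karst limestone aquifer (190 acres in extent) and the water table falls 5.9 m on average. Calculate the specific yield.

A = 190 acres = 7.689 × 10^5 m²
ΔV = 0.499 million m³ = 4.99 × 10^5 m³
Sy = ΔV / (A × Δh) = 4.99 × 10^5 m³ / (7.689 × 10^5 m² × 5.9 m) = 0.11

Sy ≈ 0.11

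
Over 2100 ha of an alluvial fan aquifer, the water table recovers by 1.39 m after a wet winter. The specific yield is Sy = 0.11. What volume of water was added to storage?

A = 2100 ha = 2.1 × 10^7 m²
ΔV = Sy × A × Δh = 0.11 × 2.1 × 10^7 m² × 1.39 m = 3.211 × 10^6 m³

ΔV ≈ 3.21 × 10^6 m³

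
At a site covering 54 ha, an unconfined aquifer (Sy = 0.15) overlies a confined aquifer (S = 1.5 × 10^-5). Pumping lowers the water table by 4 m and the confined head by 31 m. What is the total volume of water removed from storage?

A = 54 ha = 5.4 × 10^5 m²
Unconfined: ΔV_u = Sy × A × Δh_u = 0.15 × 5.4 × 10^5 × 4 = 3.24 × 10^5 m³
Confined: ΔV_c = S × A × Δh_c = 1.5 × 10^-5 × 5.4 × 10^5 × 31 = 251.1 m³
Total ΔV = 3.24 × 10^5 + 251.1 = 3.243 × 10^5 m³

ΔV ≈ 3.24 × 10^5 m³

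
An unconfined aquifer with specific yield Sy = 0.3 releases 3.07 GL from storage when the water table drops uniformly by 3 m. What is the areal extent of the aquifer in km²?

ΔV = 3.07 GL = 3.07 × 10^6 m³
A = ΔV / (Sy × Δh) = 3.07 × 10^6 / (0.3 × 3) = 3.411 × 10^6 m²
A = 3.411 × 10^6 m² = 3.411 km²

A ≈ 3.41 km²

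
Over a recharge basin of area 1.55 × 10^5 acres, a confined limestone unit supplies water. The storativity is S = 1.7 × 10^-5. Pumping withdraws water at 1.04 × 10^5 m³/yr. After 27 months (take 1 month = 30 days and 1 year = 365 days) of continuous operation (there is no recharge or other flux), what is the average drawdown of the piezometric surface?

Δh ≈ 21.6 m

A = 1.55 × 10^5 acres = 6.273 × 10^8 m²
Q = 1.04 × 10^5 m³/yr = 284.9 m³/d
t = 27 months = 810 d
ΔV = Q × t = 284.9 m³/d × 810 d = 2.308 × 10^5 m³
Δh = ΔV / (S × A) = 2.308 × 10^5 / (1.7 × 10^-5 × 6.273 × 10^8) = 21.64 m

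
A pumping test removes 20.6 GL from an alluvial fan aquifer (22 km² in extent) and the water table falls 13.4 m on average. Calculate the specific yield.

A = 22 km² = 2.2 × 10^7 m²
ΔV = 20.6 GL = 2.06 × 10^7 m³
Sy = ΔV / (A × Δh) = 2.06 × 10^7 m³ / (2.2 × 10^7 m² × 13.4 m) = 0.06988

Sy ≈ 0.07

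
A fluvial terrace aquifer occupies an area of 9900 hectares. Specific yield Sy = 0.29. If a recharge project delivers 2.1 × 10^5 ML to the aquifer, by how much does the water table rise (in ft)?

A = 9900 hectares = 9.9 × 10^7 m²
ΔV = 2.1 × 10^5 ML = 2.1 × 10^8 m³
Δh = ΔV / (Sy × A) = 2.1 × 10^8 m³ / (0.29 × 9.9 × 10^7 m²) = 7.315 m
Δh = 7.315 m = 24 ft

Δh ≈ 24 ft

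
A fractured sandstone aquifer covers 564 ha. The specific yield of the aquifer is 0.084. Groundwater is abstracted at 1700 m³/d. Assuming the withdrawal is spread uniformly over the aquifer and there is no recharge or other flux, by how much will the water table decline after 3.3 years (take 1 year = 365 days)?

A = 564 ha = 5.64 × 10^6 m²
t = 3.3 years = 1204 d
ΔV = Q × t = 1700 m³/d × 1204 d = 2.048 × 10^6 m³
Δh = ΔV / (Sy × A) = 2.048 × 10^6 / (0.084 × 5.64 × 10^6) = 4.322 m

Δh ≈ 4.32 m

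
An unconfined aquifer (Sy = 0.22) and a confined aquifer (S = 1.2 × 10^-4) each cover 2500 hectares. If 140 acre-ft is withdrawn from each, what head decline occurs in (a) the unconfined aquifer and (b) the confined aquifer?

A = 2500 hectares = 2.5 × 10^7 m²
ΔV = 140 acre-ft = 1.727 × 10^5 m³
Unconfined: Δh_u = ΔV/(Sy·A) = 1.727 × 10^5/(0.22 × 2.5 × 10^7) = 0.0314 m
Confined: Δh_c = ΔV/(S·A) = 1.727 × 10^5/(1.2 × 10^-4 × 2.5 × 10^7) = 57.56 m

Δh_u ≈ 0.0314 m; Δh_c ≈ 57.6 m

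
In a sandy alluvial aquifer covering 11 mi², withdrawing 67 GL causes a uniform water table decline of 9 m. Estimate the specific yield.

A = 11 mi² = 2.849 × 10^7 m²
ΔV = 67 GL = 6.7 × 10^7 m³
Sy = ΔV / (A × Δh) = 6.7 × 10^7 m³ / (2.849 × 10^7 m² × 9 m) = 0.2613

Sy ≈ 0.26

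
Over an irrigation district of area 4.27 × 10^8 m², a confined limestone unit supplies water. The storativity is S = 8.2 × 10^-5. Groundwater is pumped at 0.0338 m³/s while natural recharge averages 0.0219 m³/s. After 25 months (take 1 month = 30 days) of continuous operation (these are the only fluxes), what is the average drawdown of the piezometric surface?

Net abstraction = 0.0338 − 0.0219 = 0.0119 m³/s
Q_net = 0.0119 m³/s = 1028 m³/d
t = 25 months = 750 d
ΔV = Q × t = 1028 m³/d × 750 d = 7.711 × 10^5 m³
Δh = ΔV / (S × A) = 7.711 × 10^5 / (8.2 × 10^-5 × 4.27 × 10^8) = 22.02 m

Δh ≈ 22 m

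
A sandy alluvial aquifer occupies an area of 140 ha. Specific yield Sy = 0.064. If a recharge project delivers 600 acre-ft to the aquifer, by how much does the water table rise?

Δh ≈ 8.26 m

A = 140 ha = 1.4 × 10^6 m²
ΔV = 600 acre-ft = 7.401 × 10^5 m³
Δh = ΔV / (Sy × A) = 7.401 × 10^5 m³ / (0.064 × 1.4 × 10^6 m²) = 8.26 m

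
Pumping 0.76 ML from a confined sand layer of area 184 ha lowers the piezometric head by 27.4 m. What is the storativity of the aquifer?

A = 184 ha = 1.84 × 10^6 m²
ΔV = 0.76 ML = 760 m³
S = ΔV / (A × Δh) = 760 m³ / (1.84 × 10^6 m² × 27.4 m) = 1.507 × 10^-5

S ≈ 1.5 × 10^-5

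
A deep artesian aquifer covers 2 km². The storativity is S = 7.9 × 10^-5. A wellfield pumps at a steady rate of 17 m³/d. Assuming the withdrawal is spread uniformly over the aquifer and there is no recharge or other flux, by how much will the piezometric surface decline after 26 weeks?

A = 2 km² = 2 × 10^6 m²
t = 26 weeks = 182 d
ΔV = Q × t = 17 m³/d × 182 d = 3094 m³
Δh = ΔV / (S × A) = 3094 / (7.9 × 10^-5 × 2 × 10^6) = 19.58 m

Δh ≈ 19.6 m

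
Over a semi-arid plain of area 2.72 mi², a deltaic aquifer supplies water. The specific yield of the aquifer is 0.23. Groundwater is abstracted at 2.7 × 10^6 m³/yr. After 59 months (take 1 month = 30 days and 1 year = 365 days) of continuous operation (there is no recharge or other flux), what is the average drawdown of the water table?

Δh ≈ 8.08 m

A = 2.72 mi² = 7.045 × 10^6 m²
Q = 2.7 × 10^6 m³/yr = 7397 m³/d
t = 59 months = 1770 d
ΔV = Q × t = 7397 m³/d × 1770 d = 1.309 × 10^7 m³
Δh = ΔV / (Sy × A) = 1.309 × 10^7 / (0.23 × 7.045 × 10^6) = 8.081 m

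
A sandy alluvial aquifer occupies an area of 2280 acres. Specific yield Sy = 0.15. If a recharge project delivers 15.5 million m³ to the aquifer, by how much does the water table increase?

Δh ≈ 11.2 m

A = 2280 acres = 9.227 × 10^6 m²
ΔV = 15.5 million m³ = 1.55 × 10^7 m³
Δh = ΔV / (Sy × A) = 1.55 × 10^7 m³ / (0.15 × 9.227 × 10^6 m²) = 11.2 m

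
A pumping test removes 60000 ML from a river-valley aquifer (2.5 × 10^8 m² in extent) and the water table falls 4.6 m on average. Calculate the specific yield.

Sy ≈ 0.052

ΔV = 60000 ML = 6 × 10^7 m³
Sy = ΔV / (A × Δh) = 6 × 10^7 m³ / (2.5 × 10^8 m² × 4.6 m) = 0.05217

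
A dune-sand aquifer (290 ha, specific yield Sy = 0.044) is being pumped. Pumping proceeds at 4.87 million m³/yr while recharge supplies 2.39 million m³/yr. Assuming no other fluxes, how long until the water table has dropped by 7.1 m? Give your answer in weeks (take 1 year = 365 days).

A = 290 ha = 2.9 × 10^6 m²
ΔV = Sy × A × Δh = 0.044 × 2.9 × 10^6 × 7.1 = 9.06 × 10^5 m³
Net withdrawal = 4.87 − 2.39 = 2.48 million m³/yr = 6795 m³/d
t = ΔV / Q = 9.06 × 10^5 m³ / 6795 m³/d = 133.3 d
t = 133.3 d ≈ 19.05 weeks

t ≈ 19 weeks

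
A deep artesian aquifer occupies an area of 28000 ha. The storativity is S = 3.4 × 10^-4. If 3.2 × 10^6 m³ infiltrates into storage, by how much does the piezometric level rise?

A = 28000 ha = 2.8 × 10^8 m²
Δh = ΔV / (S × A) = 3.2 × 10^6 m³ / (3.4 × 10^-4 × 2.8 × 10^8 m²) = 33.61 m

Δh ≈ 33.6 m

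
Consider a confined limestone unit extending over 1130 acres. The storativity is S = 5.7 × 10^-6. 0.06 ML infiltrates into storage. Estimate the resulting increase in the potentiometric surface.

A = 1130 acres = 4.573 × 10^6 m²
ΔV = 0.06 ML = 60 m³
Δh = ΔV / (S × A) = 60 m³ / (5.7 × 10^-6 × 4.573 × 10^6 m²) = 2.302 m

Δh ≈ 2.3 m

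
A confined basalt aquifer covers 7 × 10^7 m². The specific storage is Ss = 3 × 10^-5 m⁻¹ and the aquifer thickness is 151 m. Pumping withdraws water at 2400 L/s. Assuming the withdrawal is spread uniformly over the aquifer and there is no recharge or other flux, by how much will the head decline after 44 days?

S = Ss × b = 3 × 10^-5 m⁻¹ × 151 m = 4.53 × 10^-3
Q = 2400 L/s = 2.074 × 10^5 m³/d
ΔV = Q × t = 2.074 × 10^5 m³/d × 44 d = 9.124 × 10^6 m³
Δh = ΔV / (S × A) = 9.124 × 10^6 / (0.00453 × 7 × 10^7) = 28.77 m

Δh ≈ 28.8 m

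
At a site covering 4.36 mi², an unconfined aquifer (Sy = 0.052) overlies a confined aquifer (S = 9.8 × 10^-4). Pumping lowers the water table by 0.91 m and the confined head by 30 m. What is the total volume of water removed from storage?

A = 4.36 mi² = 1.129 × 10^7 m²
Unconfined: ΔV_u = Sy × A × Δh_u = 0.052 × 1.129 × 10^7 × 0.91 = 5.344 × 10^5 m³
Confined: ΔV_c = S × A × Δh_c = 9.8 × 10^-4 × 1.129 × 10^7 × 30 = 3.32 × 10^5 m³
Total ΔV = 5.344 × 10^5 + 3.32 × 10^5 = 8.663 × 10^5 m³

ΔV ≈ 8.66 × 10^5 m³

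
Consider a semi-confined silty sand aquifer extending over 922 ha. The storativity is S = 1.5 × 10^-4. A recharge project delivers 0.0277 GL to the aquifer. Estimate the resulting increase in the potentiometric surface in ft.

A = 922 ha = 9.22 × 10^6 m²
ΔV = 0.0277 GL = 27700 m³
Δh = ΔV / (S × A) = 27700 m³ / (1.5 × 10^-4 × 9.22 × 10^6 m²) = 20.03 m
Δh = 20.03 m = 65.71 ft

Δh ≈ 65.7 ft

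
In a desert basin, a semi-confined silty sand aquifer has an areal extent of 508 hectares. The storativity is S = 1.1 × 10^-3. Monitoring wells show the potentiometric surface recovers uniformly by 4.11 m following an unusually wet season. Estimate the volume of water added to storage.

ΔV ≈ 23000 m³

A = 508 hectares = 5.08 × 10^6 m²
ΔV = S × A × Δh = 0.0011 × 5.08 × 10^6 m² × 4.11 m = 22970 m³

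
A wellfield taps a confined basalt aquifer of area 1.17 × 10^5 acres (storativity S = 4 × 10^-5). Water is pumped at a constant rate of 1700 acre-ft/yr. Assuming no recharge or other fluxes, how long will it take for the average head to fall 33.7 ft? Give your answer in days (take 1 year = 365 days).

A = 1.17 × 10^5 acres = 4.735 × 10^8 m²
Δh = 33.7 ft = 10.27 m
ΔV = S × A × Δh = 4 × 10^-5 × 4.735 × 10^8 × 10.27 = 1.945 × 10^5 m³
Q = 1700 acre-ft/yr = 5745 m³/d
t = ΔV / Q = 1.945 × 10^5 m³ / 5745 m³/d = 33.86 d

t ≈ 33.9 days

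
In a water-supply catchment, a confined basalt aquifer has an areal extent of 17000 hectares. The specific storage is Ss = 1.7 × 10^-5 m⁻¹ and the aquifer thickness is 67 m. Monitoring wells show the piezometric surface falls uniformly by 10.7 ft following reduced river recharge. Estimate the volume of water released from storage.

ΔV ≈ 6.31 × 10^5 m³

S = Ss × b = 1.7 × 10^-5 m⁻¹ × 67 m = 1.139 × 10^-3
A = 17000 hectares = 1.7 × 10^8 m²
Δh = 10.7 ft = 3.261 m
ΔV = S × A × Δh = 0.001139 × 1.7 × 10^8 m² × 3.261 m = 6.315 × 10^5 m³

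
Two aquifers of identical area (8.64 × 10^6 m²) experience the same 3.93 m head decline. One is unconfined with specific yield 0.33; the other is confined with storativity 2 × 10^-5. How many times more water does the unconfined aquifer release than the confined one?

Unconfined: ΔV_u = Sy × A × Δh = 0.33 × 8.64 × 10^6 × 3.93 = 1.121 × 10^7 m³
Confined: ΔV_c = S × A × Δh = 2 × 10^-5 × 8.64 × 10^6 × 3.93 = 679.1 m³
Ratio = ΔV_u / ΔV_c = Sy / S = 0.33 / 2 × 10^-5 = 16500

ΔV_u / ΔV_c ≈ 16500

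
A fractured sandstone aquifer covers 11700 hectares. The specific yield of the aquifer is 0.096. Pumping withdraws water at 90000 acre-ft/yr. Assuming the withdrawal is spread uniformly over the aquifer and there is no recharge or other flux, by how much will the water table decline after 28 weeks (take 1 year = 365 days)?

Δh ≈ 5.31 m

A = 11700 hectares = 1.17 × 10^8 m²
Q = 90000 acre-ft/yr = 3.041 × 10^5 m³/d
t = 28 weeks = 196 d
ΔV = Q × t = 3.041 × 10^5 m³/d × 196 d = 5.961 × 10^7 m³
Δh = ΔV / (Sy × A) = 5.961 × 10^7 / (0.096 × 1.17 × 10^8) = 5.307 m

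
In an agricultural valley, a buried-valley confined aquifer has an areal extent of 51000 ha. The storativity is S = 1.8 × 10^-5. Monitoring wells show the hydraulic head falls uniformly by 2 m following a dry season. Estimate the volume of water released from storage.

A = 51000 ha = 5.1 × 10^8 m²
ΔV = S × A × Δh = 1.8 × 10^-5 × 5.1 × 10^8 m² × 2 m = 18360 m³

ΔV ≈ 18400 m³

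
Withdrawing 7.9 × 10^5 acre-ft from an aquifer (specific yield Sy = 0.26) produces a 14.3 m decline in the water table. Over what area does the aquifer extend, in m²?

ΔV = 7.9 × 10^5 acre-ft = 9.745 × 10^8 m³
A = ΔV / (Sy × Δh) = 9.745 × 10^8 / (0.26 × 14.3) = 2.621 × 10^8 m²

A ≈ 2.62 × 10^8 m²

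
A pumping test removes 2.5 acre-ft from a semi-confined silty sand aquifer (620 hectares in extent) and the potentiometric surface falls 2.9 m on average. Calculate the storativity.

S ≈ 1.7 × 10^-4

A = 620 hectares = 6.2 × 10^6 m²
ΔV = 2.5 acre-ft = 3084 m³
S = ΔV / (A × Δh) = 3084 m³ / (6.2 × 10^6 m² × 2.9 m) = 1.715 × 10^-4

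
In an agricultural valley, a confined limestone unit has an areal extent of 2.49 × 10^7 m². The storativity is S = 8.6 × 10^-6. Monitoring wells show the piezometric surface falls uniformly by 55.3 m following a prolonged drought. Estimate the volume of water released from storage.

ΔV = S × A × Δh = 8.6 × 10^-6 × 2.49 × 10^7 m² × 55.3 m = 11840 m³

ΔV ≈ 11800 m³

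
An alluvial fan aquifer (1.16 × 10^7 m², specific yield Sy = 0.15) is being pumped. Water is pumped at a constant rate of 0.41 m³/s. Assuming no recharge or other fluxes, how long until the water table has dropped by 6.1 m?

t ≈ 300 days

ΔV = Sy × A × Δh = 0.15 × 1.16 × 10^7 × 6.1 = 1.061 × 10^7 m³
Q = 0.41 m³/s = 35420 m³/d
t = ΔV / Q = 1.061 × 10^7 m³ / 35420 m³/d = 299.6 d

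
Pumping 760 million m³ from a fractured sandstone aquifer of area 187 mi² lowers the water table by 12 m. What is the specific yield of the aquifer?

A = 187 mi² = 4.843 × 10^8 m²
ΔV = 760 million m³ = 7.6 × 10^8 m³
Sy = ΔV / (A × Δh) = 7.6 × 10^8 m³ / (4.843 × 10^8 m² × 12 m) = 0.1308

Sy ≈ 0.13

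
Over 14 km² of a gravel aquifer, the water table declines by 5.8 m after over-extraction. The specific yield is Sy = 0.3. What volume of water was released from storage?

A = 14 km² = 1.4 × 10^7 m²
ΔV = Sy × A × Δh = 0.3 × 1.4 × 10^7 m² × 5.8 m = 2.436 × 10^7 m³

ΔV ≈ 2.44 × 10^7 m³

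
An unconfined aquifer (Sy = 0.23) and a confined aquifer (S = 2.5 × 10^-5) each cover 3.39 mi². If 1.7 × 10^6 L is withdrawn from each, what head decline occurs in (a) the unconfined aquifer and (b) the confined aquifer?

Δh_u ≈ 8.42 × 10^-4 m; Δh_c ≈ 7.74 m

A = 3.39 mi² = 8.78 × 10^6 m²
ΔV = 1.7 × 10^6 L = 1700 m³
Unconfined: Δh_u = ΔV/(Sy·A) = 1700/(0.23 × 8.78 × 10^6) = 8.418 × 10^-4 m
Confined: Δh_c = ΔV/(S·A) = 1700/(2.5 × 10^-5 × 8.78 × 10^6) = 7.745 m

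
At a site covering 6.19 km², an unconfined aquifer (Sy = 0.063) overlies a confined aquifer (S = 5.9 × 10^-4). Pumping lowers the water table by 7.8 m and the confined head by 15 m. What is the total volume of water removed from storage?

ΔV ≈ 3.1 × 10^6 m³

A = 6.19 km² = 6.19 × 10^6 m²
Unconfined: ΔV_u = Sy × A × Δh_u = 0.063 × 6.19 × 10^6 × 7.8 = 3.042 × 10^6 m³
Confined: ΔV_c = S × A × Δh_c = 5.9 × 10^-4 × 6.19 × 10^6 × 15 = 54780 m³
Total ΔV = 3.042 × 10^6 + 54780 = 3.097 × 10^6 m³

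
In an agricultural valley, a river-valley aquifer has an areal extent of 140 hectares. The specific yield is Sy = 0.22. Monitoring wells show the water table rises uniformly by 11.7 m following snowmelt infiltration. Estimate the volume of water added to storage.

A = 140 hectares = 1.4 × 10^6 m²
ΔV = Sy × A × Δh = 0.22 × 1.4 × 10^6 m² × 11.7 m = 3.604 × 10^6 m³

ΔV ≈ 3.6 × 10^6 m³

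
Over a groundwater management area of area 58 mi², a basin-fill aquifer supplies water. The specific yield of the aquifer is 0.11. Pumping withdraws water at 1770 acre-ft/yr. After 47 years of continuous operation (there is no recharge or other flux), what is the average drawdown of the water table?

Δh ≈ 6.21 m

A = 58 mi² = 1.502 × 10^8 m²
Q = 1770 acre-ft/yr = 5982 m³/d
t = 47 years = 17160 d
ΔV = Q × t = 5982 m³/d × 17160 d = 1.026 × 10^8 m³
Δh = ΔV / (Sy × A) = 1.026 × 10^8 / (0.11 × 1.502 × 10^8) = 6.21 m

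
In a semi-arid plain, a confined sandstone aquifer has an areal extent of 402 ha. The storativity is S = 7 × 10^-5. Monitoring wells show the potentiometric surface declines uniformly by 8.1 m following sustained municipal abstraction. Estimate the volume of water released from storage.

ΔV ≈ 2280 m³

A = 402 ha = 4.02 × 10^6 m²
ΔV = S × A × Δh = 7 × 10^-5 × 4.02 × 10^6 m² × 8.1 m = 2279 m³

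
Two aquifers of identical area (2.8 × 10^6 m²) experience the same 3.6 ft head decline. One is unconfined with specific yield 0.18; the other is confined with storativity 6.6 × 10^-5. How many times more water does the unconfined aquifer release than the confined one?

ΔV_u / ΔV_c ≈ 2730

Δh = 3.6 ft = 1.097 m
Unconfined: ΔV_u = Sy × A × Δh = 0.18 × 2.8 × 10^6 × 1.097 = 5.53 × 10^5 m³
Confined: ΔV_c = S × A × Δh = 6.6 × 10^-5 × 2.8 × 10^6 × 1.097 = 202.8 m³
Ratio = ΔV_u / ΔV_c = Sy / S = 0.18 / 6.6 × 10^-5 = 2727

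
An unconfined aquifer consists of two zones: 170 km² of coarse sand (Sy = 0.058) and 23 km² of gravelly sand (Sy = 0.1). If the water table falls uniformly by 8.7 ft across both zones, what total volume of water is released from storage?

ΔV ≈ 3.22 × 10^7 m³

A₁ = 170 km² = 1.7 × 10^8 m²; A₂ = 23 km² = 2.3 × 10^7 m²
Δh = 8.7 ft = 2.652 m
ΔV₁ = 0.058 × 1.7 × 10^8 × 2.652 = 2.615 × 10^7 m³
ΔV₂ = 0.1 × 2.3 × 10^7 × 2.652 = 6.099 × 10^6 m³
ΔV = ΔV₁ + ΔV₂ = 3.225 × 10^7 m³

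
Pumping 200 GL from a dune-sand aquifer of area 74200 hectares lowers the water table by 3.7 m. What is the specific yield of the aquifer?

Sy ≈ 0.073

A = 74200 hectares = 7.42 × 10^8 m²
ΔV = 200 GL = 2 × 10^8 m³
Sy = ΔV / (A × Δh) = 2 × 10^8 m³ / (7.42 × 10^8 m² × 3.7 m) = 0.07285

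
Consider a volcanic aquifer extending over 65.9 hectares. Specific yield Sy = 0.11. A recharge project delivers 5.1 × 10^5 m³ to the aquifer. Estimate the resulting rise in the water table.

Δh ≈ 7.04 m

A = 65.9 hectares = 6.59 × 10^5 m²
Δh = ΔV / (Sy × A) = 5.1 × 10^5 m³ / (0.11 × 6.59 × 10^5 m²) = 7.035 m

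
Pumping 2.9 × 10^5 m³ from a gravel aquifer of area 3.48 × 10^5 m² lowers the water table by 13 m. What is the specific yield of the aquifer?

Sy ≈ 0.064

Sy = ΔV / (A × Δh) = 2.9 × 10^5 m³ / (3.48 × 10^5 m² × 13 m) = 0.0641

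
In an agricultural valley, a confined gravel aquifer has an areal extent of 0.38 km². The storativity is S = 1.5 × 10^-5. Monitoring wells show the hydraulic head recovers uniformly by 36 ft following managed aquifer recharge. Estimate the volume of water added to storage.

A = 0.38 km² = 3.8 × 10^5 m²
Δh = 36 ft = 10.97 m
ΔV = S × A × Δh = 1.5 × 10^-5 × 3.8 × 10^5 m² × 10.97 m = 62.54 m³

ΔV ≈ 62.5 m³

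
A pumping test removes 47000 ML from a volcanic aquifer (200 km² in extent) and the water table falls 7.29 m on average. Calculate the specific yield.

A = 200 km² = 2 × 10^8 m²
ΔV = 47000 ML = 4.7 × 10^7 m³
Sy = ΔV / (A × Δh) = 4.7 × 10^7 m³ / (2 × 10^8 m² × 7.29 m) = 0.03224

Sy ≈ 0.032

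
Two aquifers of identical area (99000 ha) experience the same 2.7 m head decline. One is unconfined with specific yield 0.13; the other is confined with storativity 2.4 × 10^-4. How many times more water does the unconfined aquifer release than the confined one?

ΔV_u / ΔV_c ≈ 542

A = 99000 ha = 9.9 × 10^8 m²
Unconfined: ΔV_u = Sy × A × Δh = 0.13 × 9.9 × 10^8 × 2.7 = 3.475 × 10^8 m³
Confined: ΔV_c = S × A × Δh = 2.4 × 10^-4 × 9.9 × 10^8 × 2.7 = 6.415 × 10^5 m³
Ratio = ΔV_u / ΔV_c = Sy / S = 0.13 / 2.4 × 10^-4 = 541.7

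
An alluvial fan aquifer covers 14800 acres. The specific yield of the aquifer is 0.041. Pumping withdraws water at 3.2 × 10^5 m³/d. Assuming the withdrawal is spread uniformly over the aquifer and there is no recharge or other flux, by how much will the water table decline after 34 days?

Δh ≈ 4.43 m

A = 14800 acres = 5.989 × 10^7 m²
ΔV = Q × t = 3.2 × 10^5 m³/d × 34 d = 1.088 × 10^7 m³
Δh = ΔV / (Sy × A) = 1.088 × 10^7 / (0.041 × 5.989 × 10^7) = 4.431 m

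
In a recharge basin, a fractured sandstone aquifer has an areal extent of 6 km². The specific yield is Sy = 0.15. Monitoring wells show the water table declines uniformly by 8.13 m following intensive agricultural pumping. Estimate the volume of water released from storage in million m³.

ΔV ≈ 7.32 million m³

A = 6 km² = 6 × 10^6 m²
ΔV = Sy × A × Δh = 0.15 × 6 × 10^6 m² × 8.13 m = 7.317 × 10^6 m³
ΔV = 7.317 × 10^6 m³ = 7.317 million m³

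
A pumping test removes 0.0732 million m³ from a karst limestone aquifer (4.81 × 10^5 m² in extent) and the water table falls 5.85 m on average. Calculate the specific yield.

ΔV = 0.0732 million m³ = 73200 m³
Sy = ΔV / (A × Δh) = 73200 m³ / (4.81 × 10^5 m² × 5.85 m) = 0.02601

Sy ≈ 0.026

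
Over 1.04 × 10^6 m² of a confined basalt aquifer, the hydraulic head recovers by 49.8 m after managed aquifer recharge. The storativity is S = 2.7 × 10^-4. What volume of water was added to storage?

ΔV ≈ 14000 m³

ΔV = S × A × Δh = 2.7 × 10^-4 × 1.04 × 10^6 m² × 49.8 m = 13980 m³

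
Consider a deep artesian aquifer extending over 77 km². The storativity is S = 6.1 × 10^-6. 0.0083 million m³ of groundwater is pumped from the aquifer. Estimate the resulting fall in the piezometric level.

A = 77 km² = 7.7 × 10^7 m²
ΔV = 0.0083 million m³ = 8300 m³
Δh = ΔV / (S × A) = 8300 m³ / (6.1 × 10^-6 × 7.7 × 10^7 m²) = 17.67 m

Δh ≈ 17.7 m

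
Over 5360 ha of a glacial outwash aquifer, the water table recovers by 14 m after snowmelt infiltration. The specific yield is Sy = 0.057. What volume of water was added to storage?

A = 5360 ha = 5.36 × 10^7 m²
ΔV = Sy × A × Δh = 0.057 × 5.36 × 10^7 m² × 14 m = 4.277 × 10^7 m³

ΔV ≈ 4.28 × 10^7 m³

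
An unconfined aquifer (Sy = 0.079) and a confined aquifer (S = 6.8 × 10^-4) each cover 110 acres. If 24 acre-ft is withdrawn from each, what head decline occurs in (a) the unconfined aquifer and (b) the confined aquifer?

A = 110 acres = 4.452 × 10^5 m²
ΔV = 24 acre-ft = 29600 m³
Unconfined: Δh_u = ΔV/(Sy·A) = 29600/(0.079 × 4.452 × 10^5) = 0.8418 m
Confined: Δh_c = ΔV/(S·A) = 29600/(6.8 × 10^-4 × 4.452 × 10^5) = 97.8 m

Δh_u ≈ 0.842 m; Δh_c ≈ 97.8 m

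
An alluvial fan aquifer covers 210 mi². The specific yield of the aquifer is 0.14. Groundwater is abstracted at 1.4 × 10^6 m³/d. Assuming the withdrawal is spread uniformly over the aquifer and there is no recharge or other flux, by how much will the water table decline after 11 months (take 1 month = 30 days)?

A = 210 mi² = 5.439 × 10^8 m²
t = 11 months = 330 d
ΔV = Q × t = 1.4 × 10^6 m³/d × 330 d = 4.62 × 10^8 m³
Δh = ΔV / (Sy × A) = 4.62 × 10^8 / (0.14 × 5.439 × 10^8) = 6.067 m

Δh ≈ 6.07 m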